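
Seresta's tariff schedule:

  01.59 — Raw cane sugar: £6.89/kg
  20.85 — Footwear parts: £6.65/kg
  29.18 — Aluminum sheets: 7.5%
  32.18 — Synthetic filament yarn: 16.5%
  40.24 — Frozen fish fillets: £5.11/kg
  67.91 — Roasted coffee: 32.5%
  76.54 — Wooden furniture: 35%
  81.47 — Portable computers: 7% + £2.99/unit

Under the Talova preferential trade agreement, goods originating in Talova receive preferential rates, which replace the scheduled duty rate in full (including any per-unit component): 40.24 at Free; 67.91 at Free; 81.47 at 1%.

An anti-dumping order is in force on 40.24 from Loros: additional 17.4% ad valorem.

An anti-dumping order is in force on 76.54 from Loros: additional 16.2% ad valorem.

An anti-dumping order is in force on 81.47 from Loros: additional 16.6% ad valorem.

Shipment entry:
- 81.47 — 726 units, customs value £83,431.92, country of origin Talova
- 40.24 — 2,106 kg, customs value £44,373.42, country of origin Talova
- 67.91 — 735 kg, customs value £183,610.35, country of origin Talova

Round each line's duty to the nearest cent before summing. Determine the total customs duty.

Line 1 (81.47, Talova, 726 units, £83,431.92):
Base rate for 81.47 is 7% + £2.99/unit.
Origin Talova qualifies under the Seresta–Talova agreement and 81.47 is covered: preferential rate 1% applies instead.
The additional-duty order on 81.47 targets Loros, not Talova; it does not apply.
Duty = £83,431.92 × 1% = £834.32.
Line 2 (40.24, Talova, 2,106 kg, £44,373.42):
Base rate for 40.24 is £5.11/kg.
Origin Talova qualifies under the Seresta–Talova agreement and 40.24 is covered: preferential rate Free applies instead.
The additional-duty order on 40.24 targets Loros, not Talova; it does not apply.
Duty = £44,373.42 × 0% = £0.00.
Line 3 (67.91, Talova, 735 kg, £183,610.35):
Base rate for 67.91 is 32.5%.
Origin Talova qualifies under the Seresta–Talova agreement and 67.91 is covered: preferential rate Free applies instead.
Duty = £183,610.35 × 0% = £0.00.
Total = £834.32 + £0.00 + £0.00 = £834.32.

£834.32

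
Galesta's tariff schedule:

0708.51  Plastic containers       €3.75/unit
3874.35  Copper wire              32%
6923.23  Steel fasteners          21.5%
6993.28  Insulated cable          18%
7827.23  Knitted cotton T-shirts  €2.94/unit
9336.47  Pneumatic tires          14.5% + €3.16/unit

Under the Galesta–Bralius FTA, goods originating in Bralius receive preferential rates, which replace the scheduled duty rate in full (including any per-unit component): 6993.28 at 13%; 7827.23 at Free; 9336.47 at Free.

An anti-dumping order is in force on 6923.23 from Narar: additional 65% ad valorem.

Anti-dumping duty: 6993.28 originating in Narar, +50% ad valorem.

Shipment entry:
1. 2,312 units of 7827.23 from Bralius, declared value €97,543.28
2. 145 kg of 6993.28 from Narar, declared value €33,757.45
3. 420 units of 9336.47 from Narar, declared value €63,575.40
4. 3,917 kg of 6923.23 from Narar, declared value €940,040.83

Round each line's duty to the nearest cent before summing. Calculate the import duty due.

Line 1 (7827.23, Bralius, 2,312 units, €97,543.28):
Base rate for 7827.23 is €2.94/unit.
Origin Bralius qualifies under the Galesta–Bralius agreement and 7827.23 is covered: preferential rate Free applies instead.
Duty = €97,543.28 × 0% = €0.00.
Line 2 (6993.28, Narar, 145 kg, €33,757.45):
Base rate for 6993.28 is 18%.
6993.28 has an FTA preferential rate, but origin Narar is not Bralius; base rate stands.
Additional duty on 6993.28 from Narar: +50%. Applied ad valorem rate: 18% + 50% = 68%.
Duty = €33,757.45 × 68% = €22,955.07.
Line 3 (9336.47, Narar, 420 units, €63,575.40):
Base rate for 9336.47 is 14.5% + €3.16/unit.
9336.47 has an FTA preferential rate, but origin Narar is not Bralius; base rate stands.
Duty = €63,575.40 × 14.5% + 420 × €3.16 = €10,545.63.
Line 4 (6923.23, Narar, 3,917 kg, €940,040.83):
Base rate for 6923.23 is 21.5%.
Additional duty on 6923.23 from Narar: +65%. Applied ad valorem rate: 21.5% + 65% = 86.5%.
Duty = €940,040.83 × 86.5% = €813,135.32.
Total = €0.00 + €22,955.07 + €10,545.63 + €813,135.32 = €846,636.02.

€846,636.02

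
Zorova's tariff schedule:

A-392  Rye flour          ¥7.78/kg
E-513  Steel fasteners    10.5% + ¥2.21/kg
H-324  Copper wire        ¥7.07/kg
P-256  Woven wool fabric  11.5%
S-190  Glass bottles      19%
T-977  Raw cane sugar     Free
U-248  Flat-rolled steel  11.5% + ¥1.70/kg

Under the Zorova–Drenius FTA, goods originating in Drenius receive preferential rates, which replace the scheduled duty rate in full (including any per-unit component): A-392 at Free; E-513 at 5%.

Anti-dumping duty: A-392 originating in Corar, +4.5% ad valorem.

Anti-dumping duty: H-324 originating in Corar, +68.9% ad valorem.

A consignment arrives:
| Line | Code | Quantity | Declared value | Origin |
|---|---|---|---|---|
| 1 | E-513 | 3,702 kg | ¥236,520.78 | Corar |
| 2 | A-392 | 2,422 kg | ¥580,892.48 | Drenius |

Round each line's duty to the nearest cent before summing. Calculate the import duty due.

Line 1 (E-513, Corar, 3,702 kg, ¥236,520.78):
Base rate for E-513 is 10.5% + ¥2.21/kg.
E-513 has an FTA preferential rate, but origin Corar is not Drenius; base rate stands.
Duty = ¥236,520.78 × 10.5% + 3,702 × ¥2.21 = ¥33,016.10.
Line 2 (A-392, Drenius, 2,422 kg, ¥580,892.48):
Base rate for A-392 is ¥7.78/kg.
Origin Drenius qualifies under the Zorova–Drenius agreement and A-392 is covered: preferential rate Free applies instead.
The additional-duty order on A-392 targets Corar, not Drenius; it does not apply.
Duty = ¥580,892.48 × 0% = ¥0.00.
Total = ¥33,016.10 + ¥0.00 = ¥33,016.10.

¥33,016.10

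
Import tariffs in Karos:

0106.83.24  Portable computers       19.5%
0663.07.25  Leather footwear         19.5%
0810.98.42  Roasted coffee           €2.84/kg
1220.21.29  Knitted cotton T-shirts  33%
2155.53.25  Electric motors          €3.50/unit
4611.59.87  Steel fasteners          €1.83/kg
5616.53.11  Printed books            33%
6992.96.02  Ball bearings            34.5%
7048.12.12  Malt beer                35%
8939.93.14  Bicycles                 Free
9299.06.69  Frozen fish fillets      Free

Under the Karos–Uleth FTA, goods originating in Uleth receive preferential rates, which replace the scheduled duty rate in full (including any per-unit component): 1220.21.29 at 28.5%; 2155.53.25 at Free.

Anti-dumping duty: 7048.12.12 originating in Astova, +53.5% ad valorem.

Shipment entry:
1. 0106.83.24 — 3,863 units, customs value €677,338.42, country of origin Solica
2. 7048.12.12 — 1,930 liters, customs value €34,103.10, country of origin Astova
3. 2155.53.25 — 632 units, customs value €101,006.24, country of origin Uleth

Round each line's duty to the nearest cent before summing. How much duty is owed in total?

Line 1 (0106.83.24, Solica, 3,863 units, €677,338.42):
Base rate for 0106.83.24 is 19.5%.
Duty = €677,338.42 × 19.5% = €132,080.99.
Line 2 (7048.12.12, Astova, 1,930 liters, €34,103.10):
Base rate for 7048.12.12 is 35%.
Additional duty on 7048.12.12 from Astova: +53.5%. Applied ad valorem rate: 35% + 53.5% = 88.5%.
Duty = €34,103.10 × 88.5% = €30,181.24.
Line 3 (2155.53.25, Uleth, 632 units, €101,006.24):
Base rate for 2155.53.25 is €3.50/unit.
Origin Uleth qualifies under the Karos–Uleth agreement and 2155.53.25 is covered: preferential rate Free applies instead.
Duty = €101,006.24 × 0% = €0.00.
Total = €132,080.99 + €30,181.24 + €0.00 = €162,262.23.

€162,262.23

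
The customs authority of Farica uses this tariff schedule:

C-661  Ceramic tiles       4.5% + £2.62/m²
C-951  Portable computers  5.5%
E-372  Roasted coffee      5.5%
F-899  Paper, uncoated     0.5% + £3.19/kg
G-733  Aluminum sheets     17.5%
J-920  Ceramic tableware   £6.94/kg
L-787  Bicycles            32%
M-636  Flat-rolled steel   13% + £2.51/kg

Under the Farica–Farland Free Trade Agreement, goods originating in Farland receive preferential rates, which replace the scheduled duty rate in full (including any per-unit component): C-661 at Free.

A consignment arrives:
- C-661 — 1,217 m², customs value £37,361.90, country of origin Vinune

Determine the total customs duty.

Line 1 (C-661, Vinune, 1,217 m², £37,361.90):
Base rate for C-661 is 4.5% + £2.62/m².
C-661 has an FTA preferential rate, but origin Vinune is not Farland; base rate stands.
Duty = £37,361.90 × 4.5% + 1,217 × £2.62 = £4,869.83.

£4,869.83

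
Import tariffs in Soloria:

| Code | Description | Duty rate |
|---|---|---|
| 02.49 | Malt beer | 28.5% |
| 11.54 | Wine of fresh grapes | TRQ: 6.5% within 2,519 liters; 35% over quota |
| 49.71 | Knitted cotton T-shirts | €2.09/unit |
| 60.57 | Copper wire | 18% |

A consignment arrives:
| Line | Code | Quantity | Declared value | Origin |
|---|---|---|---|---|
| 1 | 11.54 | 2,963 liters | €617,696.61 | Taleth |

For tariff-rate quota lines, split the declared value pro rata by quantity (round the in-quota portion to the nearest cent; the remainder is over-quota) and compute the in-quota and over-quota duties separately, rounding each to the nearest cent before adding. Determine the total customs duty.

€66,530.08

Line 1 (11.54, Taleth, 2,963 liters, €617,696.61):
Code 11.54 is under a tariff-rate quota (threshold 2,519 liters). In-quota: 2,519 liters at 6.5%; over-quota: 444 liters at 35%.
Pro-rata value split: in-quota = €617,696.61 × 2,519/2,963 = €525,135.93; over-quota = €617,696.61 − €525,135.93 = €92,560.68.
In-quota duty = €525,135.93 × 6.5% = €34,133.84. Over-quota duty = €92,560.68 × 35% = €32,396.24.
Line duty = €34,133.84 + €32,396.24 = €66,530.08.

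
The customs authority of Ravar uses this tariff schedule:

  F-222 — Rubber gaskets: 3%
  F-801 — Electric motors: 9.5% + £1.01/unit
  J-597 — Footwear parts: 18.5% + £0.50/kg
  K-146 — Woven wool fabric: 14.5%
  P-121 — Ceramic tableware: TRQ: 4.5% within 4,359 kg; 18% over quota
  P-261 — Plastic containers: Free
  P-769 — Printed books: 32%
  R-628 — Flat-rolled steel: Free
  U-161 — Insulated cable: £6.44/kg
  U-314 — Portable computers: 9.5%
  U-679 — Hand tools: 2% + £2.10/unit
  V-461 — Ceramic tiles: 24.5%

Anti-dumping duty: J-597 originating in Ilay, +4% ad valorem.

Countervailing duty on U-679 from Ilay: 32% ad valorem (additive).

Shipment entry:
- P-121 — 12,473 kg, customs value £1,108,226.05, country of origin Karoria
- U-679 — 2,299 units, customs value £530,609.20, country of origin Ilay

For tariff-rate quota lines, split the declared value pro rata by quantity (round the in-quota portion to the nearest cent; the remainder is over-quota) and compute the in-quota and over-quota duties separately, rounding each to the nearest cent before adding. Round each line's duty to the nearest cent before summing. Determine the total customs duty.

£332,430.60

Line 1 (P-121, Karoria, 12,473 kg, £1,108,226.05):
Code P-121 is under a tariff-rate quota (threshold 4,359 kg). In-quota: 4,359 kg at 4.5%; over-quota: 8,114 kg at 18%.
Pro-rata value split: in-quota = £1,108,226.05 × 4,359/12,473 = £387,297.15; over-quota = £1,108,226.05 − £387,297.15 = £720,928.90.
In-quota duty = £387,297.15 × 4.5% = £17,428.37. Over-quota duty = £720,928.90 × 18% = £129,767.20.
Line duty = £17,428.37 + £129,767.20 = £147,195.57.
Line 2 (U-679, Ilay, 2,299 units, £530,609.20):
Base rate for U-679 is 2% + £2.10/unit.
Additional duty on U-679 from Ilay: +32%. Applied ad valorem rate: 2% + 32% = 34%.
Duty = £530,609.20 × 34% + 2,299 × £2.10 = £185,235.03.
Total = £147,195.57 + £185,235.03 = £332,430.60.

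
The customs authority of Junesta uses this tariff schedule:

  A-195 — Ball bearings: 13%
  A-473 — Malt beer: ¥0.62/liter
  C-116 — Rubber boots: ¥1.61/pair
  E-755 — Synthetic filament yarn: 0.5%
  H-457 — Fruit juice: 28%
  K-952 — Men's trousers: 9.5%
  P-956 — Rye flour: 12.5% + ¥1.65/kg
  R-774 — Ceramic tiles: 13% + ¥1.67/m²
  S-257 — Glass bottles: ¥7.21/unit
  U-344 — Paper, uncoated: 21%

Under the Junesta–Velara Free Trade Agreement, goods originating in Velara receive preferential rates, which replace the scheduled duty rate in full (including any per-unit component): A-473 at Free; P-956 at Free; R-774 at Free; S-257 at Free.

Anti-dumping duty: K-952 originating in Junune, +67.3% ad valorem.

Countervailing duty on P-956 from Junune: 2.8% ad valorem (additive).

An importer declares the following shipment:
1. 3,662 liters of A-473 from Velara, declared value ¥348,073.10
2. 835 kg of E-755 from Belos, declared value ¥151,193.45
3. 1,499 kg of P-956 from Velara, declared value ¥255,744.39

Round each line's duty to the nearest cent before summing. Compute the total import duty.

¥755.97

Line 1 (A-473, Velara, 3,662 liters, ¥348,073.10):
Base rate for A-473 is ¥0.62/liter.
Origin Velara qualifies under the Junesta–Velara agreement and A-473 is covered: preferential rate Free applies instead.
Duty = ¥348,073.10 × 0% = ¥0.00.
Line 2 (E-755, Belos, 835 kg, ¥151,193.45):
Base rate for E-755 is 0.5%.
Duty = ¥151,193.45 × 0.5% = ¥755.97.
Line 3 (P-956, Velara, 1,499 kg, ¥255,744.39):
Base rate for P-956 is 12.5% + ¥1.65/kg.
Origin Velara qualifies under the Junesta–Velara agreement and P-956 is covered: preferential rate Free applies instead.
The additional-duty order on P-956 targets Junune, not Velara; it does not apply.
Duty = ¥255,744.39 × 0% = ¥0.00.
Total = ¥0.00 + ¥755.97 + ¥0.00 = ¥755.97.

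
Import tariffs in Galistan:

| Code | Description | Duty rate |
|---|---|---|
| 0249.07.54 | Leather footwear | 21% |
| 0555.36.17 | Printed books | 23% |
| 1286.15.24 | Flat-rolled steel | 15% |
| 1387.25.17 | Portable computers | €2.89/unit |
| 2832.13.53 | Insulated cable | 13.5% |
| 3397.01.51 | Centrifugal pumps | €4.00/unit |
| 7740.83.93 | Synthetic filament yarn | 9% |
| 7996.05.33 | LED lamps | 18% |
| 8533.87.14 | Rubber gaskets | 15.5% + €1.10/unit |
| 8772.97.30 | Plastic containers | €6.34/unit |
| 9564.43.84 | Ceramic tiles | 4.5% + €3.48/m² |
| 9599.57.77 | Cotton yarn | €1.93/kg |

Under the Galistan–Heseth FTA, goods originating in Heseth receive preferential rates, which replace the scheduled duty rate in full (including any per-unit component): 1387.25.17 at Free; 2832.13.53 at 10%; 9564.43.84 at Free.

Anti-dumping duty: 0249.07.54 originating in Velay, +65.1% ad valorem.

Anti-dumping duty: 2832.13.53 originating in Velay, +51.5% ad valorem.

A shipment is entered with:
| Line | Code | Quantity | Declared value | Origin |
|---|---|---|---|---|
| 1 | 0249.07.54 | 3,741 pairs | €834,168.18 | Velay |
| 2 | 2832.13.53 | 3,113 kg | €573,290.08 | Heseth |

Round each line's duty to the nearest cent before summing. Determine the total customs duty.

€775,547.81

Line 1 (0249.07.54, Velay, 3,741 pairs, €834,168.18):
Base rate for 0249.07.54 is 21%.
Additional duty on 0249.07.54 from Velay: +65.1%. Applied ad valorem rate: 21% + 65.1% = 86.1%.
Duty = €834,168.18 × 86.1% = €718,218.80.
Line 2 (2832.13.53, Heseth, 3,113 kg, €573,290.08):
Base rate for 2832.13.53 is 13.5%.
Origin Heseth qualifies under the Galistan–Heseth agreement and 2832.13.53 is covered: preferential rate 10% applies instead.
The additional-duty order on 2832.13.53 targets Velay, not Heseth; it does not apply.
Duty = €573,290.08 × 10% = €57,329.01.
Total = €718,218.80 + €57,329.01 = €775,547.81.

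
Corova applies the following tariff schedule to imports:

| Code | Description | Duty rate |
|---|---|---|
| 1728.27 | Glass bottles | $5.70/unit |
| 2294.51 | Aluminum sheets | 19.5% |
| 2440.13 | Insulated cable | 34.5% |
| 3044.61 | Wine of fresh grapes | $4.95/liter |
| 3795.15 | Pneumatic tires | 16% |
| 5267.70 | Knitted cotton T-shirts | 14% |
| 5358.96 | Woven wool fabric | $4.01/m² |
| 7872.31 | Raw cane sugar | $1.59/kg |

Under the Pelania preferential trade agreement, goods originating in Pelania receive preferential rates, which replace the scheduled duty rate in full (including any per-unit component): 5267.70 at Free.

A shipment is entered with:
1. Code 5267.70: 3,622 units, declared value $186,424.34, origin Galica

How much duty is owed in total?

$26,099.41

Line 1 (5267.70, Galica, 3,622 units, $186,424.34):
Base rate for 5267.70 is 14%.
5267.70 has an FTA preferential rate, but origin Galica is not Pelania; base rate stands.
Duty = $186,424.34 × 14% = $26,099.41.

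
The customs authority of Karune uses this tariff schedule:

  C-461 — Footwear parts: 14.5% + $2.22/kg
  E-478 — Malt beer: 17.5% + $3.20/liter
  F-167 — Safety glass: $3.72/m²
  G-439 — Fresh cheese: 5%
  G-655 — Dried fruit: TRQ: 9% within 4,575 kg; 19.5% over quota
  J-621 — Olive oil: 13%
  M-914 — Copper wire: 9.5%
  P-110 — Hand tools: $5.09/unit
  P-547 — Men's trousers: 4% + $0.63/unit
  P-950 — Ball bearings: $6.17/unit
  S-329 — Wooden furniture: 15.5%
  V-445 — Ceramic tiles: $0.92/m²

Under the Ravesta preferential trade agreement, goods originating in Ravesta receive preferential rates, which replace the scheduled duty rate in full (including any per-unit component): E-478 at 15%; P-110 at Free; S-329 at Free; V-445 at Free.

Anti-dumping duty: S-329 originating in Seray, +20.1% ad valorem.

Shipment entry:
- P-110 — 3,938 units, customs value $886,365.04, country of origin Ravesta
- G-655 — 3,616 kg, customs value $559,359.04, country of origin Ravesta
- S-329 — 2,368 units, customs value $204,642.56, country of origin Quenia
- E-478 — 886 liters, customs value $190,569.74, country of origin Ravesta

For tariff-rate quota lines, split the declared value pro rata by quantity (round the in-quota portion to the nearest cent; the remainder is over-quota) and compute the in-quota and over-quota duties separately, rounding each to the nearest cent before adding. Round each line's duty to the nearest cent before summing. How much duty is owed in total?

$110,647.37

Line 1 (P-110, Ravesta, 3,938 units, $886,365.04):
Base rate for P-110 is $5.09/unit.
Origin Ravesta qualifies under the Karune–Ravesta agreement and P-110 is covered: preferential rate Free applies instead.
Duty = $886,365.04 × 0% = $0.00.
Line 2 (G-655, Ravesta, 3,616 kg, $559,359.04):
Code G-655 is under a tariff-rate quota (threshold 4,575 kg). Quantity 3,616 kg is within the quota, so the in-quota rate 9% applies to the full value.
Duty = $559,359.04 × 9% = $50,342.31.
Line 3 (S-329, Quenia, 2,368 units, $204,642.56):
Base rate for S-329 is 15.5%.
S-329 has an FTA preferential rate, but origin Quenia is not Ravesta; base rate stands.
The additional-duty order on S-329 targets Seray, not Quenia; it does not apply.
Duty = $204,642.56 × 15.5% = $31,719.60.
Line 4 (E-478, Ravesta, 886 liters, $190,569.74):
Base rate for E-478 is 17.5% + $3.20/liter.
Origin Ravesta qualifies under the Karune–Ravesta agreement and E-478 is covered: preferential rate 15% applies instead.
Duty = $190,569.74 × 15% = $28,585.46.
Total = $0.00 + $50,342.31 + $31,719.60 + $28,585.46 = $110,647.37.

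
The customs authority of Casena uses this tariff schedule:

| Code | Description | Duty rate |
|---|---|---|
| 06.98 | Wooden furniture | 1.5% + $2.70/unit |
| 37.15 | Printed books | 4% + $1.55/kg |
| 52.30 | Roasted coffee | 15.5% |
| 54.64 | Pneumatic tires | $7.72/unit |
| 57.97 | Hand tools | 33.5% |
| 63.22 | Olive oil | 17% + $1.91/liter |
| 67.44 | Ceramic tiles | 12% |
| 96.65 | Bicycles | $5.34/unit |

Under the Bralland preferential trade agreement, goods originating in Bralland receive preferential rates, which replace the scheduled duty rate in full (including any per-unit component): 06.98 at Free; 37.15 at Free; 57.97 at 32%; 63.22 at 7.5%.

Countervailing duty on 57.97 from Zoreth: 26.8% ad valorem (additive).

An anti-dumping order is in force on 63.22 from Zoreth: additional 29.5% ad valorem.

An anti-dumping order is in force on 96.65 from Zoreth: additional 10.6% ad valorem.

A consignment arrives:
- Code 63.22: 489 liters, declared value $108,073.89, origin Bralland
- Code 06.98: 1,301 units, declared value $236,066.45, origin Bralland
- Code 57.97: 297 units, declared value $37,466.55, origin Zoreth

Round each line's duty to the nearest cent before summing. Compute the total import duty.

$30,697.87

Line 1 (63.22, Bralland, 489 liters, $108,073.89):
Base rate for 63.22 is 17% + $1.91/liter.
Origin Bralland qualifies under the Casena–Bralland agreement and 63.22 is covered: preferential rate 7.5% applies instead.
The additional-duty order on 63.22 targets Zoreth, not Bralland; it does not apply.
Duty = $108,073.89 × 7.5% = $8,105.54.
Line 2 (06.98, Bralland, 1,301 units, $236,066.45):
Base rate for 06.98 is 1.5% + $2.70/unit.
Origin Bralland qualifies under the Casena–Bralland agreement and 06.98 is covered: preferential rate Free applies instead.
Duty = $236,066.45 × 0% = $0.00.
Line 3 (57.97, Zoreth, 297 units, $37,466.55):
Base rate for 57.97 is 33.5%.
57.97 has an FTA preferential rate, but origin Zoreth is not Bralland; base rate stands.
Additional duty on 57.97 from Zoreth: +26.8%. Applied ad valorem rate: 33.5% + 26.8% = 60.3%.
Duty = $37,466.55 × 60.3% = $22,592.33.
Total = $8,105.54 + $0.00 + $22,592.33 = $30,697.87.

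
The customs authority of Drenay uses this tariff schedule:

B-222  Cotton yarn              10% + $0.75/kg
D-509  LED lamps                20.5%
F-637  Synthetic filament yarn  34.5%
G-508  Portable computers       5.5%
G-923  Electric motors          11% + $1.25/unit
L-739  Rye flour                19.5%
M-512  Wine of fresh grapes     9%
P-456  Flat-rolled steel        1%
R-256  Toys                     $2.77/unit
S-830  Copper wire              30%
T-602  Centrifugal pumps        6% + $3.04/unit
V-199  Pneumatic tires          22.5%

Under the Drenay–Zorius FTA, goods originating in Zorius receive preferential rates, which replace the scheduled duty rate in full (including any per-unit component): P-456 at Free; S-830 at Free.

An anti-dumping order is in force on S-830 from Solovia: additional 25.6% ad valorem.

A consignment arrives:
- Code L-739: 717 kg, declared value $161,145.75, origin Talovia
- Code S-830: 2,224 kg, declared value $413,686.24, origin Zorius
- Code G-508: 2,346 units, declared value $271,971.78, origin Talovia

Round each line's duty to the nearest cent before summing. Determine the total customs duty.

$46,381.87

Line 1 (L-739, Talovia, 717 kg, $161,145.75):
Base rate for L-739 is 19.5%.
Duty = $161,145.75 × 19.5% = $31,423.42.
Line 2 (S-830, Zorius, 2,224 kg, $413,686.24):
Base rate for S-830 is 30%.
Origin Zorius qualifies under the Drenay–Zorius agreement and S-830 is covered: preferential rate Free applies instead.
The additional-duty order on S-830 targets Solovia, not Zorius; it does not apply.
Duty = $413,686.24 × 0% = $0.00.
Line 3 (G-508, Talovia, 2,346 units, $271,971.78):
Base rate for G-508 is 5.5%.
Duty = $271,971.78 × 5.5% = $14,958.45.
Total = $31,423.42 + $0.00 + $14,958.45 = $46,381.87.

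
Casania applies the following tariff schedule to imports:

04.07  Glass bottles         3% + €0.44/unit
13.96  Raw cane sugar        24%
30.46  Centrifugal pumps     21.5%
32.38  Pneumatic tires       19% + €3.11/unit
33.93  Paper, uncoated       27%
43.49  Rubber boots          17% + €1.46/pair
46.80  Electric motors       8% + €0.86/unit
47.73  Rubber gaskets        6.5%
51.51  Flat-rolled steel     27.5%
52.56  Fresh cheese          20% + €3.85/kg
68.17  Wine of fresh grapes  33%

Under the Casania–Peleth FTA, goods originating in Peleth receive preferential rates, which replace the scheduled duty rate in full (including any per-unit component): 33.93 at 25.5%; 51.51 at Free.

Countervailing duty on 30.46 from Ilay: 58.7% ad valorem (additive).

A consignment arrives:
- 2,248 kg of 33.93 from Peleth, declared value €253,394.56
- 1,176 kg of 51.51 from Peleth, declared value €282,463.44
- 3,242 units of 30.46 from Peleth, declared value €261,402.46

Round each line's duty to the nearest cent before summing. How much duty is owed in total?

€120,817.14

Line 1 (33.93, Peleth, 2,248 kg, €253,394.56):
Base rate for 33.93 is 27%.
Origin Peleth qualifies under the Casania–Peleth agreement and 33.93 is covered: preferential rate 25.5% applies instead.
Duty = €253,394.56 × 25.5% = €64,615.61.
Line 2 (51.51, Peleth, 1,176 kg, €282,463.44):
Base rate for 51.51 is 27.5%.
Origin Peleth qualifies under the Casania–Peleth agreement and 51.51 is covered: preferential rate Free applies instead.
Duty = €282,463.44 × 0% = €0.00.
Line 3 (30.46, Peleth, 3,242 units, €261,402.46):
Base rate for 30.46 is 21.5%.
Origin Peleth is the FTA partner but 30.46 is not on the preference list; base rate stands.
The additional-duty order on 30.46 targets Ilay, not Peleth; it does not apply.
Duty = €261,402.46 × 21.5% = €56,201.53.
Total = €64,615.61 + €0.00 + €56,201.53 = €120,817.14.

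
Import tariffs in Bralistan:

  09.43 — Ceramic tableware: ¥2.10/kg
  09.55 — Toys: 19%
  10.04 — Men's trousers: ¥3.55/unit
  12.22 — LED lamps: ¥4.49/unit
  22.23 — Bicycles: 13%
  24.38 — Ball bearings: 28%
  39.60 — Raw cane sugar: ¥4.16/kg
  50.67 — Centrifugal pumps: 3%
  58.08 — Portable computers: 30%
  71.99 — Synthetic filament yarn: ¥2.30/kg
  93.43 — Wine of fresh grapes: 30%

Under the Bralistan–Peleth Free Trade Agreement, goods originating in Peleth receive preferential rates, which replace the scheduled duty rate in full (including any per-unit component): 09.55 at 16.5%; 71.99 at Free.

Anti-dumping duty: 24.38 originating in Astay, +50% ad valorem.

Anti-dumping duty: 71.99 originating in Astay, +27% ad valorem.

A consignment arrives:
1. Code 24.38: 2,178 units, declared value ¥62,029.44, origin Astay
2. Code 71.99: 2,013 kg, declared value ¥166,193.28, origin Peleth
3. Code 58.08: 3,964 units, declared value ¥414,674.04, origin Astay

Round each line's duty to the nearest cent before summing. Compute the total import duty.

¥172,785.17

Line 1 (24.38, Astay, 2,178 units, ¥62,029.44):
Base rate for 24.38 is 28%.
Additional duty on 24.38 from Astay: +50%. Applied ad valorem rate: 28% + 50% = 78%.
Duty = ¥62,029.44 × 78% = ¥48,382.96.
Line 2 (71.99, Peleth, 2,013 kg, ¥166,193.28):
Base rate for 71.99 is ¥2.30/kg.
Origin Peleth qualifies under the Bralistan–Peleth agreement and 71.99 is covered: preferential rate Free applies instead.
The additional-duty order on 71.99 targets Astay, not Peleth; it does not apply.
Duty = ¥166,193.28 × 0% = ¥0.00.
Line 3 (58.08, Astay, 3,964 units, ¥414,674.04):
Base rate for 58.08 is 30%.
Duty = ¥414,674.04 × 30% = ¥124,402.21.
Total = ¥48,382.96 + ¥0.00 + ¥124,402.21 = ¥172,785.17.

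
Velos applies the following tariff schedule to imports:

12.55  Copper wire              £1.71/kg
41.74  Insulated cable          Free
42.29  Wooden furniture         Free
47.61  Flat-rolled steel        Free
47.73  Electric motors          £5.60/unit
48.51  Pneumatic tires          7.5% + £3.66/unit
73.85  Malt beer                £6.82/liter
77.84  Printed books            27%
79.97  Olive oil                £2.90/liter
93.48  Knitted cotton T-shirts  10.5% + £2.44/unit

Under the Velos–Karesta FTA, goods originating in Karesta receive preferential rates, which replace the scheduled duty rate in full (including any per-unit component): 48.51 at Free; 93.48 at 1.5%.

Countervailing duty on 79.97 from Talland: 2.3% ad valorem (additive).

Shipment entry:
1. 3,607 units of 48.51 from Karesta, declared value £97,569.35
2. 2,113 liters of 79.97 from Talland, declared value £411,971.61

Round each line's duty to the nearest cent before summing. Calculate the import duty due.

£15,603.05

Line 1 (48.51, Karesta, 3,607 units, £97,569.35):
Base rate for 48.51 is 7.5% + £3.66/unit.
Origin Karesta qualifies under the Velos–Karesta agreement and 48.51 is covered: preferential rate Free applies instead.
Duty = £97,569.35 × 0% = £0.00.
Line 2 (79.97, Talland, 2,113 liters, £411,971.61):
Base rate for 79.97 is £2.90/liter.
Additional duty on 79.97 from Talland: +2.3% ad valorem. Applied ad valorem rate = 2.3%.
Duty = £411,971.61 × 2.3% + 2,113 × £2.90 = £15,603.05.
Total = £0.00 + £15,603.05 = £15,603.05.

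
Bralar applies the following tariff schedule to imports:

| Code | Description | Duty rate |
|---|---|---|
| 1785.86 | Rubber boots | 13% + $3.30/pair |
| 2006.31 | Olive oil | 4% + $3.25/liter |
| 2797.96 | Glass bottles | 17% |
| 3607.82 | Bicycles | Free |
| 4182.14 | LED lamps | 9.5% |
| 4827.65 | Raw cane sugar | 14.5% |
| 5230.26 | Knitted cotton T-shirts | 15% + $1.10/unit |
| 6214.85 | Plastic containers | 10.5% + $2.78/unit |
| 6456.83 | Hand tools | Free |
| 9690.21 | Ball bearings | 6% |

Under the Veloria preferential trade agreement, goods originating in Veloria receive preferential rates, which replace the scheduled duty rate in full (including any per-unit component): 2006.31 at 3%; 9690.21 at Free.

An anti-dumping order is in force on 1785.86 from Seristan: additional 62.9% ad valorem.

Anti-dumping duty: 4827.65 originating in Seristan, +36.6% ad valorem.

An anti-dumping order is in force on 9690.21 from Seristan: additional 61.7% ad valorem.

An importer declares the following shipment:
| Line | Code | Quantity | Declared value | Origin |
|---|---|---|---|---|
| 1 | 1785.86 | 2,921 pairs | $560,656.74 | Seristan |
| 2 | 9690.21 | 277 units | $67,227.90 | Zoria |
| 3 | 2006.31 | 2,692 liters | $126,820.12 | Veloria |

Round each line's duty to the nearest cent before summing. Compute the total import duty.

$443,016.04

Line 1 (1785.86, Seristan, 2,921 pairs, $560,656.74):
Base rate for 1785.86 is 13% + $3.30/pair.
Additional duty on 1785.86 from Seristan: +62.9%. Applied ad valorem rate: 13% + 62.9% = 75.9%.
Duty = $560,656.74 × 75.9% + 2,921 × $3.30 = $435,177.77.
Line 2 (9690.21, Zoria, 277 units, $67,227.90):
Base rate for 9690.21 is 6%.
9690.21 has an FTA preferential rate, but origin Zoria is not Veloria; base rate stands.
The additional-duty order on 9690.21 targets Seristan, not Zoria; it does not apply.
Duty = $67,227.90 × 6% = $4,033.67.
Line 3 (2006.31, Veloria, 2,692 liters, $126,820.12):
Base rate for 2006.31 is 4% + $3.25/liter.
Origin Veloria qualifies under the Bralar–Veloria agreement and 2006.31 is covered: preferential rate 3% applies instead.
Duty = $126,820.12 × 3% = $3,804.60.
Total = $435,177.77 + $4,033.67 + $3,804.60 = $443,016.04.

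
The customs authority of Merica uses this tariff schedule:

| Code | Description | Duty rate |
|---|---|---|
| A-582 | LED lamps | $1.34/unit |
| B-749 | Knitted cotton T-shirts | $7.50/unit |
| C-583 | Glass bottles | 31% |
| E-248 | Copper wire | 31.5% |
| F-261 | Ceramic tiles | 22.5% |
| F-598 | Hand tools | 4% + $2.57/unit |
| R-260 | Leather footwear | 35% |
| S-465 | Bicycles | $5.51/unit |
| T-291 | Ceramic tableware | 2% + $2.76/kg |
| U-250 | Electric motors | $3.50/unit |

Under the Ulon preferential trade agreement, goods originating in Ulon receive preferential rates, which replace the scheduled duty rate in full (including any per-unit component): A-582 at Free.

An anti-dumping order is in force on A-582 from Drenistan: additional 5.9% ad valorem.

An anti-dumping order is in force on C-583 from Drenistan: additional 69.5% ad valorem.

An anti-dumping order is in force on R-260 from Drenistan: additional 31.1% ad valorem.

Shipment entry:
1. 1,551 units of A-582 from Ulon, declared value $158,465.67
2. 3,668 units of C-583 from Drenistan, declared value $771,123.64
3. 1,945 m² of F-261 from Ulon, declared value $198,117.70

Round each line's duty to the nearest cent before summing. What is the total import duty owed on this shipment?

$819,555.74

Line 1 (A-582, Ulon, 1,551 units, $158,465.67):
Base rate for A-582 is $1.34/unit.
Origin Ulon qualifies under the Merica–Ulon agreement and A-582 is covered: preferential rate Free applies instead.
The additional-duty order on A-582 targets Drenistan, not Ulon; it does not apply.
Duty = $158,465.67 × 0% = $0.00.
Line 2 (C-583, Drenistan, 3,668 units, $771,123.64):
Base rate for C-583 is 31%.
Additional duty on C-583 from Drenistan: +69.5%. Applied ad valorem rate: 31% + 69.5% = 100.5%.
Duty = $771,123.64 × 100.5% = $774,979.26.
Line 3 (F-261, Ulon, 1,945 m², $198,117.70):
Base rate for F-261 is 22.5%.
Origin Ulon is the FTA partner but F-261 is not on the preference list; base rate stands.
Duty = $198,117.70 × 22.5% = $44,576.48.
Total = $0.00 + $774,979.26 + $44,576.48 = $819,555.74.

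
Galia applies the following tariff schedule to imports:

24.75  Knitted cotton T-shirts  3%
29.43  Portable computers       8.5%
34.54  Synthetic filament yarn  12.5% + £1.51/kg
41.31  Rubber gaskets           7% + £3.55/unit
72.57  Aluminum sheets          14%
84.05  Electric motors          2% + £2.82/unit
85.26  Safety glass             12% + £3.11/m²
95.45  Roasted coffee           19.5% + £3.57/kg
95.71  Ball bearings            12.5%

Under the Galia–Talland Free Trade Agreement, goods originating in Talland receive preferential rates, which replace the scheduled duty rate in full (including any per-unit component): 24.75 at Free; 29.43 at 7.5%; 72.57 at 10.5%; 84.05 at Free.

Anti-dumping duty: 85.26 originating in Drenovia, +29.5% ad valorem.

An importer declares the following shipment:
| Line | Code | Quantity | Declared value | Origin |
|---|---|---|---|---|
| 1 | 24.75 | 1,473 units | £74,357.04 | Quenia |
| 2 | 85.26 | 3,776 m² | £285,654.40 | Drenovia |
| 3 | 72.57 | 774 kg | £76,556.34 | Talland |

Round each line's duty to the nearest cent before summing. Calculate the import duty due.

£140,559.07

Line 1 (24.75, Quenia, 1,473 units, £74,357.04):
Base rate for 24.75 is 3%.
24.75 has an FTA preferential rate, but origin Quenia is not Talland; base rate stands.
Duty = £74,357.04 × 3% = £2,230.71.
Line 2 (85.26, Drenovia, 3,776 m², £285,654.40):
Base rate for 85.26 is 12% + £3.11/m².
Additional duty on 85.26 from Drenovia: +29.5%. Applied ad valorem rate: 12% + 29.5% = 41.5%.
Duty = £285,654.40 × 41.5% + 3,776 × £3.11 = £130,289.94.
Line 3 (72.57, Talland, 774 kg, £76,556.34):
Base rate for 72.57 is 14%.
Origin Talland qualifies under the Galia–Talland agreement and 72.57 is covered: preferential rate 10.5% applies instead.
Duty = £76,556.34 × 10.5% = £8,038.42.
Total = £2,230.71 + £130,289.94 + £8,038.42 = £140,559.07.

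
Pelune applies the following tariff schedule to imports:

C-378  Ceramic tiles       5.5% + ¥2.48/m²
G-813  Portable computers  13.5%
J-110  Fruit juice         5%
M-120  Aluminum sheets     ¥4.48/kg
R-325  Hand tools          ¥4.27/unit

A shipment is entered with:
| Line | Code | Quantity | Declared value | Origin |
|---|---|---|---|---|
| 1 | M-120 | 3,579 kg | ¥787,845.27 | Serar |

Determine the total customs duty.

¥16,033.92

Line 1 (M-120, Serar, 3,579 kg, ¥787,845.27):
Base rate for M-120 is ¥4.48/kg.
Duty = 3,579 × ¥4.48 = ¥16,033.92.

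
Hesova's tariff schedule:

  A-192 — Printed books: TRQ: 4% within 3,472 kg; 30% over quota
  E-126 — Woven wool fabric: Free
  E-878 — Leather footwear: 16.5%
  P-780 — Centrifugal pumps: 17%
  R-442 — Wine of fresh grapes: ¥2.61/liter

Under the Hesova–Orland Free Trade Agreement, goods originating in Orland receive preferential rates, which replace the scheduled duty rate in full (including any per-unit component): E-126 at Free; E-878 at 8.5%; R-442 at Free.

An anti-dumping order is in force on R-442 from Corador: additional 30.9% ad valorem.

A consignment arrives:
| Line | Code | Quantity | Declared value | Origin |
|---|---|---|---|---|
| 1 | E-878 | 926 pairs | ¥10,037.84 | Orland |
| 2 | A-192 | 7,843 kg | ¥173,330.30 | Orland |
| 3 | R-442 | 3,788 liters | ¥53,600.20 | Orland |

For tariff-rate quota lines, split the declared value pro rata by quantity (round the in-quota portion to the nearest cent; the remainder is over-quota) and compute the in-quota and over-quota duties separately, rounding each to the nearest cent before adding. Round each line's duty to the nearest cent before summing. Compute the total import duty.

Line 1 (E-878, Orland, 926 pairs, ¥10,037.84):
Base rate for E-878 is 16.5%.
Origin Orland qualifies under the Hesova–Orland agreement and E-878 is covered: preferential rate 8.5% applies instead.
Duty = ¥10,037.84 × 8.5% = ¥853.22.
Line 2 (A-192, Orland, 7,843 kg, ¥173,330.30):
Code A-192 is under a tariff-rate quota (threshold 3,472 kg). In-quota: 3,472 kg at 4%; over-quota: 4,371 kg at 30%.
Pro-rata value split: in-quota = ¥173,330.30 × 3,472/7,843 = ¥76,731.20; over-quota = ¥173,330.30 − ¥76,731.20 = ¥96,599.10.
In-quota duty = ¥76,731.20 × 4% = ¥3,069.25. Over-quota duty = ¥96,599.10 × 30% = ¥28,979.73.
Line duty = ¥3,069.25 + ¥28,979.73 = ¥32,048.98.
Line 3 (R-442, Orland, 3,788 liters, ¥53,600.20):
Base rate for R-442 is ¥2.61/liter.
Origin Orland qualifies under the Hesova–Orland agreement and R-442 is covered: preferential rate Free applies instead.
The additional-duty order on R-442 targets Corador, not Orland; it does not apply.
Duty = ¥53,600.20 × 0% = ¥0.00.
Total = ¥853.22 + ¥32,048.98 + ¥0.00 = ¥32,902.20.

¥32,902.20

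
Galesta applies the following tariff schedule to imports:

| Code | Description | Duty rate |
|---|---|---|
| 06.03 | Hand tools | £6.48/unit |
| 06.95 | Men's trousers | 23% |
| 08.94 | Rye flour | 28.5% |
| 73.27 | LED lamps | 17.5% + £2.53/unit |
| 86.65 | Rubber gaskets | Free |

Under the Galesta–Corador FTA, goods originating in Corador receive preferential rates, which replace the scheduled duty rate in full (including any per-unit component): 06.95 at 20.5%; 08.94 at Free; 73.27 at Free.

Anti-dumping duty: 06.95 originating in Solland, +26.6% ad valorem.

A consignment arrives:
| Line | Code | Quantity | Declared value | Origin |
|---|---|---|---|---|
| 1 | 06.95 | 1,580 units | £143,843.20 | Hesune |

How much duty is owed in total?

Line 1 (06.95, Hesune, 1,580 units, £143,843.20):
Base rate for 06.95 is 23%.
06.95 has an FTA preferential rate, but origin Hesune is not Corador; base rate stands.
The additional-duty order on 06.95 targets Solland, not Hesune; it does not apply.
Duty = £143,843.20 × 23% = £33,083.94.

£33,083.94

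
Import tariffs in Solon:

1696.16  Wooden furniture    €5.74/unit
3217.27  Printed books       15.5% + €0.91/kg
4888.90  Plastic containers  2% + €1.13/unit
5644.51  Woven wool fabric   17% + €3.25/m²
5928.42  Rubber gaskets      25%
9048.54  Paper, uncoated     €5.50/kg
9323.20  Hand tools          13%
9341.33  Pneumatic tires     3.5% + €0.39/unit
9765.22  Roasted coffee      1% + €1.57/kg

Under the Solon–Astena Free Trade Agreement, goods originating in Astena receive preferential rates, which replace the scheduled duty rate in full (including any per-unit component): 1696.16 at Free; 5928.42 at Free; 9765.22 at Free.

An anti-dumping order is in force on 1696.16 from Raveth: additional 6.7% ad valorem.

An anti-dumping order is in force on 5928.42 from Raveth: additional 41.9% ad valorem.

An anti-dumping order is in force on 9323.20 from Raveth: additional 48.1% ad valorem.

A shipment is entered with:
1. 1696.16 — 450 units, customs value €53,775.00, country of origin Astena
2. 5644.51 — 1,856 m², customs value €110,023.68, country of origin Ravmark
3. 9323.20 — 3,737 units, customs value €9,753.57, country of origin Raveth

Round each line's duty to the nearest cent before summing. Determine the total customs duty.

Line 1 (1696.16, Astena, 450 units, €53,775.00):
Base rate for 1696.16 is €5.74/unit.
Origin Astena qualifies under the Solon–Astena agreement and 1696.16 is covered: preferential rate Free applies instead.
The additional-duty order on 1696.16 targets Raveth, not Astena; it does not apply.
Duty = €53,775.00 × 0% = €0.00.
Line 2 (5644.51, Ravmark, 1,856 m², €110,023.68):
Base rate for 5644.51 is 17% + €3.25/m².
Duty = €110,023.68 × 17% + 1,856 × €3.25 = €24,736.03.
Line 3 (9323.20, Raveth, 3,737 units, €9,753.57):
Base rate for 9323.20 is 13%.
Additional duty on 9323.20 from Raveth: +48.1%. Applied ad valorem rate: 13% + 48.1% = 61.1%.
Duty = €9,753.57 × 61.1% = €5,959.43.
Total = €0.00 + €24,736.03 + €5,959.43 = €30,695.46.

€30,695.46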